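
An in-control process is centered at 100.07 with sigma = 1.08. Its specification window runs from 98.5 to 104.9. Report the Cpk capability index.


Cpu = (USL - mean) / (3*sigma) = (104.9 - 100.07) / (3*1.08) = 1.4907
Cpl = (mean - LSL) / (3*sigma) = (100.07 - 98.5) / (3*1.08) = 0.4846
Cpk = min(Cpu, Cpl) = 0.4846

0.4846


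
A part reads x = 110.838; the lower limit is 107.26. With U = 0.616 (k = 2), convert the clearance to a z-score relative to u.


u = U / k = 0.616 / 2 = 0.308
margin = |LSL - x| = |107.26 - 110.838| = 3.578
z = margin / u = 3.578 / 0.308
z = 11.6169

11.6169


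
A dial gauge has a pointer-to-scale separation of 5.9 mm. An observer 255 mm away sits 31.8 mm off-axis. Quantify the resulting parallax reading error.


error = h * offset / d
= 5.9 * 31.8 / 255
= 0.7358

0.7358


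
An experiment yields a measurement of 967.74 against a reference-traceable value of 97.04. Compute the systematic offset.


Systematic error = measured - true
= 967.74 - 97.04
= 870.7000

870.7000


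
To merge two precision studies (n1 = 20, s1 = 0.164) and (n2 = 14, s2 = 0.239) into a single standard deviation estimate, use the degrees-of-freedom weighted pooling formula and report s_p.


s_p = sqrt(((n1-1)*s1^2 + (n2-1)*s2^2) / (n1+n2-2))
numerator = (20-1)*0.164^2 + (14-1)*0.239^2 = 0.511024 + 0.742573 = 1.253597
denominator = 20 + 14 - 2 = 32
s_p^2 = 1.253597 / 32 = 0.039174906
s_p = sqrt(0.039174906) = 0.1979

0.1979


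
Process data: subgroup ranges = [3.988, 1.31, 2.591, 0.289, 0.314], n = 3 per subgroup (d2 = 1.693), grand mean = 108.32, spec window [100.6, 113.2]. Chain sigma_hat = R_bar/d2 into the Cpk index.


R_bar = (3.988 + 1.31 + 2.591 + 0.289 + 0.314) / 5 = 1.6984
sigma = R_bar / d2 = 1.6984 / 1.693 = 1.0031896
Cp = (USL - LSL)/(6*sigma) = (113.2 - 100.6)/(6*1.0031896) = 2.0933
Cpu = (113.2 - 108.32)/(3*1.0031896) = 1.6215
Cpl = (108.32 - 100.6)/(3*1.0031896) = 2.5652
Cpk = min(Cpu, Cpl) = 1.6215

1.6215


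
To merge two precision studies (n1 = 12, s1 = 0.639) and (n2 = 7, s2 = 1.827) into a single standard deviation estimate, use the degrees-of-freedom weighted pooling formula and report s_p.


s_p = sqrt(((n1-1)*s1^2 + (n2-1)*s2^2) / (n1+n2-2))
numerator = (12-1)*0.639^2 + (7-1)*1.827^2 = 4.491531 + 20.027574 = 24.519105
denominator = 12 + 7 - 2 = 17
s_p^2 = 24.519105 / 17 = 1.4423003
s_p = sqrt(1.4423003) = 1.2010

1.2010


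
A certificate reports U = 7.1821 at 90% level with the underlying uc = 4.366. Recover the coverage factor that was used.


k = U / uc
k = 7.1821 / 4.366
k = 1.645

1.645


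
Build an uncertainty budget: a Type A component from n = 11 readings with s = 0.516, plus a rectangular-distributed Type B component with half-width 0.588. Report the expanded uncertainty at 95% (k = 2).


u_A = s / sqrt(n) = 0.516 / sqrt(11) = 0.15557985
u_B = half_width / sqrt(3) = 0.588 / sqrt(3) = 0.33948196
uc = sqrt(u_A^2 + u_B^2) = sqrt(0.15557985^2 + 0.33948196^2) = 0.37343419
U = k * uc = 2 * 0.37343419
U = 0.7469

0.7469


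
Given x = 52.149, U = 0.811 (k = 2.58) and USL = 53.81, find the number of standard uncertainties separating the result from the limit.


u = U / k = 0.811 / 2.58 = 0.31434109
margin = |USL - x| = |53.81 - 52.149| = 1.661
z = margin / u = 1.661 / 0.31434109
z = 5.2841

5.2841


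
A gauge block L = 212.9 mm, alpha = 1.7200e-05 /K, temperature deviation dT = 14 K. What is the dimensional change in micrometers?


dL = L * alpha * dT
= 212.9 * 1.7200e-05 * 14
= 0.0512663 mm
dL_um = 0.0512663 * 1000 = 51.2663 um

51.2663


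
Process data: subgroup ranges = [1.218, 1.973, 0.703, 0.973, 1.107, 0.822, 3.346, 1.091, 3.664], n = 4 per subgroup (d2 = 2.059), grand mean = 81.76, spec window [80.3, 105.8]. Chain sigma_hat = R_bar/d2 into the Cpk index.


R_bar = (1.218 + 1.973 + 0.703 + 0.973 + 1.107 + 0.822 + 3.346 + 1.091 + 3.664) / 9 = 1.6552222
sigma = R_bar / d2 = 1.6552222 / 2.059 = 0.80389616
Cp = (USL - LSL)/(6*sigma) = (105.8 - 80.3)/(6*0.80389616) = 5.2868
Cpu = (105.8 - 81.76)/(3*0.80389616) = 9.9681
Cpl = (81.76 - 80.3)/(3*0.80389616) = 0.6054
Cpk = min(Cpu, Cpl) = 0.6054

0.6054


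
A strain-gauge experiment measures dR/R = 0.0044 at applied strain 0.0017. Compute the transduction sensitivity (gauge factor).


GF = (dR/R) / epsilon
= 0.0044 / 0.0017
= 2.5882

2.5882


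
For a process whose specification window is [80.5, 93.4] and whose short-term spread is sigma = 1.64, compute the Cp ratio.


Cp = (USL - LSL) / (6 * sigma)
= (93.4 - 80.5) / (6 * 1.64)
= 12.9000 / 9.8400
= 1.3110

1.3110


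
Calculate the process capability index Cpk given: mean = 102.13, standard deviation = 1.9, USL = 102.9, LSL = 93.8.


Cpu = (USL - mean) / (3*sigma) = (102.9 - 102.13) / (3*1.9) = 0.1351
Cpl = (mean - LSL) / (3*sigma) = (102.13 - 93.8) / (3*1.9) = 1.4614
Cpk = min(Cpu, Cpl) = 0.1351

0.1351


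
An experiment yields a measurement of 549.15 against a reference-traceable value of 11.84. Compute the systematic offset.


Systematic error = measured - true
= 549.15 - 11.84
= 537.3100

537.3100


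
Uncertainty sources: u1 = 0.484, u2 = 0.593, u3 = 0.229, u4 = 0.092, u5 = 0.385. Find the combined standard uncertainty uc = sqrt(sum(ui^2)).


uc = sqrt(0.484^2 + 0.593^2 + 0.229^2 + 0.092^2 + 0.385^2)
uc = sqrt(0.795035)
uc = 0.8916

0.8916


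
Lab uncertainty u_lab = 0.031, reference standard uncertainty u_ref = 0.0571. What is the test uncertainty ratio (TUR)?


TUR = u_lab / u_ref
= 0.031 / 0.0571
= 0.5429

0.5429


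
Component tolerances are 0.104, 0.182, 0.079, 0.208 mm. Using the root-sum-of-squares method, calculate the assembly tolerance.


RSS = sqrt(0.104^2 + 0.182^2 + 0.079^2 + 0.208^2)
= sqrt(0.093445)
= 0.3057

0.3057


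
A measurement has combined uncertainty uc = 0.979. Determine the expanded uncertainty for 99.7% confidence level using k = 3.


U = k * uc
U = 3 * 0.979
U = 2.9370

2.9370


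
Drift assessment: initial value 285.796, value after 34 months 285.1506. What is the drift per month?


rate = (v2 - v1) / months
= (285.1506 - 285.796) / 34
= -0.6454 / 34
= -0.0190

-0.0190


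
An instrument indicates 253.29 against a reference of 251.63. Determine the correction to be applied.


Correction = standard - reading
= 251.63 - 253.29
= -1.6600

-1.6600


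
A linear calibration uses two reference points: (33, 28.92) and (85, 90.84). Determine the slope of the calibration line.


slope = (y2 - y1) / (x2 - x1)
= (90.84 - 28.92) / (85 - 33)
= 61.9200 / 52
= 1.1908

1.1908


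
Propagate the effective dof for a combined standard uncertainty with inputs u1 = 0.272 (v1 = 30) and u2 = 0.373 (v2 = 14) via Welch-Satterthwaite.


uc = sqrt(u1^2 + u2^2) = sqrt(0.272^2 + 0.373^2) = 0.46164164
v_eff = uc^4 / (u1^4/v1 + u2^4/v2)
= 0.46164164^4 / (0.272^4/30 + 0.373^4/14)
= 0.045417152 / 0.0015650886
v_eff = 29.0189

29.0189


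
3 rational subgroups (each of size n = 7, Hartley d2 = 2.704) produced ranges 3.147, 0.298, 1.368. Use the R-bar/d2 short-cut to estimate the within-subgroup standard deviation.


R_bar = (3.147 + 0.298 + 1.368) / 3
R_bar = 4.813 / 3 = 1.6043333
sigma_hat = R_bar / d2 = 1.6043333 / 2.704 = 0.5933

0.5933


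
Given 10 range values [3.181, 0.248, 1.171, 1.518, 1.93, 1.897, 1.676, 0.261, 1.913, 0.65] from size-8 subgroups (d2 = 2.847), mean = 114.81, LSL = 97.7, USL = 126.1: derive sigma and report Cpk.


R_bar = (3.181 + 0.248 + 1.171 + 1.518 + 1.93 + 1.897 + 1.676 + 0.261 + 1.913 + 0.65) / 10 = 1.4445
sigma = R_bar / d2 = 1.4445 / 2.847 = 0.50737619
Cp = (USL - LSL)/(6*sigma) = (126.1 - 97.7)/(6*0.50737619) = 9.3290
Cpu = (126.1 - 114.81)/(3*0.50737619) = 7.4172
Cpl = (114.81 - 97.7)/(3*0.50737619) = 11.2408
Cpk = min(Cpu, Cpl) = 7.4172

7.4172


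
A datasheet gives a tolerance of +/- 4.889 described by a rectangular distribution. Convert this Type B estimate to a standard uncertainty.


u_B = half_width / sqrt(3)
u_B = 4.889 / 1.7320508
u_B = 2.8227

2.8227


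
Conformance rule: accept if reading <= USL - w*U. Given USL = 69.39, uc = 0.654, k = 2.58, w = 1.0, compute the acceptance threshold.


U = k * uc = 2.58 * 0.654 = 1.68732
guard band g = w * U = 1.0 * 1.68732 = 1.68732
AL = USL - g = 69.39 - 1.68732
AL = 67.7027

67.7027


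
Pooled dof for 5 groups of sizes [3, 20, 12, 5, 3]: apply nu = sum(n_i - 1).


nu = sum_i (n_i - 1)
nu = ((3 - 1) + (20 - 1) + (12 - 1) + (5 - 1) + (3 - 1))
nu = 2 + 19 + 11 + 4 + 2
nu = 38

38


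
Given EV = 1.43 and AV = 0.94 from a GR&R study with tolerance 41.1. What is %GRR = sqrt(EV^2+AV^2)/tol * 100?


GRR = sqrt(EV^2 + AV^2) = sqrt(1.43^2 + 0.94^2) = 1.7112861
%GRR = GRR / tol * 100 = 1.7112861 / 41.1 * 100
%GRR = 4.1637

4.1637


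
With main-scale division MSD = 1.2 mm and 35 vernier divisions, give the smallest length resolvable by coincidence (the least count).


LC = MSD / n_div
= 1.2 / 35
= 0.0343

0.0343


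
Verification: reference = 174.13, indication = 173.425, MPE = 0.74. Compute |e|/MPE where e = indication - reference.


e = indication - reference = 173.425 - 174.13 = -0.7050
|e| = 0.7050
ratio = |e| / MPE = 0.7050 / 0.74
ratio = 0.9527

0.9527


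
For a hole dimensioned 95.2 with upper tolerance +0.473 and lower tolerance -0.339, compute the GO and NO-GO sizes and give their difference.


GO = nominal - lower_tol (smallest hole = maximum material condition)
GO = 95.2 - 0.339 = 94.861
NO-GO = nominal + upper_tol (largest hole = least material condition)
NO-GO = 95.2 + 0.473 = 95.673
spread = NO-GO - GO = 95.673 - 94.861 = 0.8120

0.8120


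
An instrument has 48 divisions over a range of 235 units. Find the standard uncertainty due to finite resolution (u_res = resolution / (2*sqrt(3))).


resolution = range / divisions
resolution = 235 / 48 = 4.8958333
u_res = resolution / (2*sqrt(3))
u_res = 4.8958333 / 3.4641016
u_res = 1.4133

1.4133


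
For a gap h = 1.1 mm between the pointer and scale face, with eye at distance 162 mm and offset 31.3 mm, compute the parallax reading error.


error = h * offset / d
= 1.1 * 31.3 / 162
= 0.2125

0.2125


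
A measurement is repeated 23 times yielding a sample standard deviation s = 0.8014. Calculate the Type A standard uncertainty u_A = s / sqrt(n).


u_A = s / sqrt(n)
u_A = 0.8014 / sqrt(23)
u_A = 0.8014 / 4.7958315
u_A = 0.1671

0.1671


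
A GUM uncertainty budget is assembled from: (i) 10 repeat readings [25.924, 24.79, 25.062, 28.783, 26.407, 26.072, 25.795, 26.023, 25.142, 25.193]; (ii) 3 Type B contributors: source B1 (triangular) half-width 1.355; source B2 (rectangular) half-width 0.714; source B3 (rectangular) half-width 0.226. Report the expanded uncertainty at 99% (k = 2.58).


mean = (25.924 + 24.79 + 25.062 + 28.783 + 26.407 + 26.072 + 25.795 + 26.023 + 25.142 + 25.193) / 10 = 25.9191
s = sqrt(sum((x - mean)^2)/(n-1)) = 1.1367674
u_A = s / sqrt(n) = 1.1367674 / sqrt(10) = 0.35947742
u_B1 = 1.355 / sqrt(6) = 0.55317643
u_B2 = 0.714 / sqrt(3) = 0.41222809
u_B3 = 0.226 / sqrt(3) = 0.13048116
uc = sqrt(0.35947742^2 + 0.55317643^2 + 0.41222809^2 + 0.13048116^2) = 0.78878737
U = k * uc = 2.58 * 0.78878737
U = 2.0351

2.0351


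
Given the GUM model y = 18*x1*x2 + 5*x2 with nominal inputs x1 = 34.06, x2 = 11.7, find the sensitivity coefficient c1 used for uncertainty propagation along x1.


y = 18*x1*x2 + 5*x2
dy/dx1 = 18*x2
Evaluate at x2 = 11.7: c1 = 18 * 11.7
c1 = 210.6000

210.6000


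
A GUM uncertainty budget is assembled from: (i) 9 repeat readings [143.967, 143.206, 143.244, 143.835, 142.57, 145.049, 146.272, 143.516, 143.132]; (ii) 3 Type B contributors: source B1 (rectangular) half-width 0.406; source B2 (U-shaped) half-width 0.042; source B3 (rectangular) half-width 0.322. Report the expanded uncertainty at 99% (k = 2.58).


mean = (143.967 + 143.206 + 143.244 + 143.835 + 142.57 + 145.049 + 146.272 + 143.516 + 143.132) / 9 = 143.8656667
s = sqrt(sum((x - mean)^2)/(n-1)) = 1.1381367
u_A = s / sqrt(n) = 1.1381367 / sqrt(9) = 0.3793789
u_B1 = 0.406 / sqrt(3) = 0.23440421
u_B2 = 0.042 / sqrt(2) = 0.029698485
u_B3 = 0.322 / sqrt(3) = 0.18590679
uc = sqrt(0.3793789^2 + 0.23440421^2 + 0.029698485^2 + 0.18590679^2) = 0.48406303
U = k * uc = 2.58 * 0.48406303
U = 1.2489

1.2489


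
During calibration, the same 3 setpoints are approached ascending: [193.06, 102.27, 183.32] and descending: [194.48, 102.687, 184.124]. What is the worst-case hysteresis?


|193.06 - 194.48| = 1.4200
|102.27 - 102.687| = 0.4170
|183.32 - 184.124| = 0.8040
hysteresis = max(diffs) = 1.4200

1.4200


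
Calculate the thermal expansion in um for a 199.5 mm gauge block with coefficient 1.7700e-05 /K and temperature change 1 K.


dL = L * alpha * dT
= 199.5 * 1.7700e-05 * 1
= 0.0035311 mm
dL_um = 0.0035311 * 1000 = 3.5311 um

3.5311


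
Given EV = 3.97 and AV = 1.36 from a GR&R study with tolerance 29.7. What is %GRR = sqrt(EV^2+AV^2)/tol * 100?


GRR = sqrt(EV^2 + AV^2) = sqrt(3.97^2 + 1.36^2) = 4.1964866
%GRR = GRR / tol * 100 = 4.1964866 / 29.7 * 100
%GRR = 14.1296

14.1296


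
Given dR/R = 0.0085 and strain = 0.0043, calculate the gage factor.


GF = (dR/R) / epsilon
= 0.0085 / 0.0043
= 1.9767

1.9767


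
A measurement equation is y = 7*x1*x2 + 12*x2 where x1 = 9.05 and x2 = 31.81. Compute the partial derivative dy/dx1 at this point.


y = 7*x1*x2 + 12*x2
dy/dx1 = 7*x2
Evaluate at x2 = 31.81: c1 = 7 * 31.81
c1 = 222.6700

222.6700


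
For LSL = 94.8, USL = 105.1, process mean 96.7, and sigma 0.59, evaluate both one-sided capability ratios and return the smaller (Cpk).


Cpu = (USL - mean) / (3*sigma) = (105.1 - 96.7) / (3*0.59) = 4.7458
Cpl = (mean - LSL) / (3*sigma) = (96.7 - 94.8) / (3*0.59) = 1.0734
Cpk = min(Cpu, Cpl) = 1.0734

1.0734


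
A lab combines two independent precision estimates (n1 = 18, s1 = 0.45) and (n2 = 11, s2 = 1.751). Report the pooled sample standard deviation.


s_p = sqrt(((n1-1)*s1^2 + (n2-1)*s2^2) / (n1+n2-2))
numerator = (18-1)*0.45^2 + (11-1)*1.751^2 = 3.4425 + 30.66001 = 34.10251
denominator = 18 + 11 - 2 = 27
s_p^2 = 34.10251 / 27 = 1.2630559
s_p = sqrt(1.2630559) = 1.1239

1.1239


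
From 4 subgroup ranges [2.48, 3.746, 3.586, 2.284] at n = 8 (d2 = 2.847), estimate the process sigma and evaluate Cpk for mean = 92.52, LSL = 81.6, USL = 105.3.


R_bar = (2.48 + 3.746 + 3.586 + 2.284) / 4 = 3.024
sigma = R_bar / d2 = 3.024 / 2.847 = 1.0621707
Cp = (USL - LSL)/(6*sigma) = (105.3 - 81.6)/(6*1.0621707) = 3.7188
Cpu = (105.3 - 92.52)/(3*1.0621707) = 4.0107
Cpl = (92.52 - 81.6)/(3*1.0621707) = 3.4269
Cpk = min(Cpu, Cpl) = 3.4269

3.4269


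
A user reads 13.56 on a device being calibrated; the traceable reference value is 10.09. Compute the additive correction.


Correction = standard - reading
= 10.09 - 13.56
= -3.4700

-3.4700


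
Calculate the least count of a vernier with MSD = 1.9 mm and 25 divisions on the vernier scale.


LC = MSD / n_div
= 1.9 / 25
= 0.0760

0.0760


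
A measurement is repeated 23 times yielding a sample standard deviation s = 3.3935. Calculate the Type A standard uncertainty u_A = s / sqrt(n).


u_A = s / sqrt(n)
u_A = 3.3935 / sqrt(23)
u_A = 3.3935 / 4.7958315
u_A = 0.7076

0.7076


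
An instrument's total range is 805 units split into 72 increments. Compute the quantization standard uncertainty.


resolution = range / divisions
resolution = 805 / 72 = 11.180556
u_res = resolution / (2*sqrt(3))
u_res = 11.180556 / 3.4641016
u_res = 3.2275

3.2275


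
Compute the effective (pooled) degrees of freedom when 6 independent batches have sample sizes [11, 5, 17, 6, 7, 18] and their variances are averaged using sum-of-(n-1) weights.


nu = sum_i (n_i - 1)
nu = ((11 - 1) + (5 - 1) + (17 - 1) + (6 - 1) + (7 - 1) + (18 - 1))
nu = 10 + 4 + 16 + 5 + 6 + 17
nu = 58

58


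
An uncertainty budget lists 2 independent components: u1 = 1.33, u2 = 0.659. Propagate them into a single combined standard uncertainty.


uc = sqrt(1.33^2 + 0.659^2)
uc = sqrt(2.203181)
uc = 1.4843

1.4843


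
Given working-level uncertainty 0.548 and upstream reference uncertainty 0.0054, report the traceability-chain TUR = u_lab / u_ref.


TUR = u_lab / u_ref
= 0.548 / 0.0054
= 101.4815

101.4815


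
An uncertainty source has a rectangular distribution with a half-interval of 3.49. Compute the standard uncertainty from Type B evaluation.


u_B = half_width / sqrt(3)
u_B = 3.49 / 1.7320508
u_B = 2.0150

2.0150


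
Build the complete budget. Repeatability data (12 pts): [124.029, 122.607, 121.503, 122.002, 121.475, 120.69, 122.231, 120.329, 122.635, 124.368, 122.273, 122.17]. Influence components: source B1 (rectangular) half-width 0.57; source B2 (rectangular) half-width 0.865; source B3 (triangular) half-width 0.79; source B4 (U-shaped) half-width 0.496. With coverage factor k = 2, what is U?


mean = (124.029 + 122.607 + 121.503 + 122.002 + 121.475 + 120.69 + 122.231 + 120.329 + 122.635 + 124.368 + 122.273 + 122.17) / 12 = 122.1926667
s = sqrt(sum((x - mean)^2)/(n-1)) = 1.1769862
u_A = s / sqrt(n) = 1.1769862 / sqrt(12) = 0.33976665
u_B1 = 0.57 / sqrt(3) = 0.32908965
u_B2 = 0.865 / sqrt(3) = 0.49940798
u_B3 = 0.79 / sqrt(6) = 0.32251615
u_B4 = 0.496 / sqrt(2) = 0.35072496
uc = sqrt(0.33976665^2 + 0.32908965^2 + 0.49940798^2 + 0.32251615^2 + 0.35072496^2) = 0.83676423
U = k * uc = 2 * 0.83676423
U = 1.6735

1.6735


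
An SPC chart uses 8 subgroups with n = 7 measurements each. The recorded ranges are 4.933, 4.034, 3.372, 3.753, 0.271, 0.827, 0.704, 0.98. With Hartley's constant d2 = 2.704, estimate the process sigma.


R_bar = (4.933 + 4.034 + 3.372 + 3.753 + 0.271 + 0.827 + 0.704 + 0.98) / 8
R_bar = 18.874 / 8 = 2.35925
sigma_hat = R_bar / d2 = 2.35925 / 2.704 = 0.8725

0.8725


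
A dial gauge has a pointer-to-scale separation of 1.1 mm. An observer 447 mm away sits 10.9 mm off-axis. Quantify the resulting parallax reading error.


error = h * offset / d
= 1.1 * 10.9 / 447
= 0.0268

0.0268


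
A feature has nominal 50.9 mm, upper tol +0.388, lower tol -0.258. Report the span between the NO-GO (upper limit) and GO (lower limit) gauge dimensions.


GO = nominal - lower_tol (smallest hole = maximum material condition)
GO = 50.9 - 0.258 = 50.642
NO-GO = nominal + upper_tol (largest hole = least material condition)
NO-GO = 50.9 + 0.388 = 51.288
spread = NO-GO - GO = 51.288 - 50.642 = 0.6460

0.6460


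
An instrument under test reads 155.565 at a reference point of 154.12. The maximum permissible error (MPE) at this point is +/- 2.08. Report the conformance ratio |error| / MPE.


e = indication - reference = 155.565 - 154.12 = 1.4450
|e| = 1.4450
ratio = |e| / MPE = 1.4450 / 2.08
ratio = 0.6947

0.6947


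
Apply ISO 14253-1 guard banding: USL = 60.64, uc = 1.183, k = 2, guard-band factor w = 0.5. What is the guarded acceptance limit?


U = k * uc = 2 * 1.183 = 2.366
guard band g = w * U = 0.5 * 2.366 = 1.183
AL = USL - g = 60.64 - 1.183
AL = 59.4570

59.4570


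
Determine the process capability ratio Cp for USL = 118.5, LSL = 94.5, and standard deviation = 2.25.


Cp = (USL - LSL) / (6 * sigma)
= (118.5 - 94.5) / (6 * 2.25)
= 24.0000 / 13.5000
= 1.7778

1.7778


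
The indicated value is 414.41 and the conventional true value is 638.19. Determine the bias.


Systematic error = measured - true
= 414.41 - 638.19
= -223.7800

-223.7800


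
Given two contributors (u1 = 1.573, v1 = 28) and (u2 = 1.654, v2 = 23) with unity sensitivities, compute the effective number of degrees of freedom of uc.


uc = sqrt(u1^2 + u2^2) = sqrt(1.573^2 + 1.654^2) = 2.2825523
v_eff = uc^4 / (u1^4/v1 + u2^4/v2)
= 2.2825523^4 / (1.573^4/28 + 1.654^4/23)
= 27.144569 / 0.54405119
v_eff = 49.8934

49.8934


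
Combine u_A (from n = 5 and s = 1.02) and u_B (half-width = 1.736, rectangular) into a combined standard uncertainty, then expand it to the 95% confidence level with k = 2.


u_A = s / sqrt(n) = 1.02 / sqrt(5) = 0.45615787
u_B = half_width / sqrt(3) = 1.736 / sqrt(3) = 1.0022801
uc = sqrt(u_A^2 + u_B^2) = sqrt(0.45615787^2 + 1.0022801^2) = 1.1012018
U = k * uc = 2 * 1.1012018
U = 2.2024

2.2024


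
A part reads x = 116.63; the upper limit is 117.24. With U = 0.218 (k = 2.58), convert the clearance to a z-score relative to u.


u = U / k = 0.218 / 2.58 = 0.084496124
margin = |USL - x| = |117.24 - 116.63| = 0.61
z = margin / u = 0.61 / 0.084496124
z = 7.2193

7.2193


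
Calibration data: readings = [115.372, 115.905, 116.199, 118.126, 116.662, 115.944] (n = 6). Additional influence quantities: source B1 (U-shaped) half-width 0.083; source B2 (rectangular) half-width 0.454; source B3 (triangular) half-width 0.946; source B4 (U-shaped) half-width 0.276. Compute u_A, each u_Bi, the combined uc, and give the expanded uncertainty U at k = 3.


mean = (115.372 + 115.905 + 116.199 + 118.126 + 116.662 + 115.944) / 6 = 116.368
s = sqrt(sum((x - mean)^2)/(n-1)) = 0.95830287
u_A = s / sqrt(n) = 0.95830287 / sqrt(6) = 0.39122551
u_B1 = 0.083 / sqrt(2) = 0.058689863
u_B2 = 0.454 / sqrt(3) = 0.26211702
u_B3 = 0.946 / sqrt(6) = 0.38620288
u_B4 = 0.276 / sqrt(2) = 0.19516147
uc = sqrt(0.39122551^2 + 0.058689863^2 + 0.26211702^2 + 0.38620288^2 + 0.19516147^2) = 0.64222106
U = k * uc = 3 * 0.64222106
U = 1.9267

1.9267


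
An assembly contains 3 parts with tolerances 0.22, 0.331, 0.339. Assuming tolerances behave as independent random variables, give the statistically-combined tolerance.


RSS = sqrt(0.22^2 + 0.331^2 + 0.339^2)
= sqrt(0.272882)
= 0.5224

0.5224


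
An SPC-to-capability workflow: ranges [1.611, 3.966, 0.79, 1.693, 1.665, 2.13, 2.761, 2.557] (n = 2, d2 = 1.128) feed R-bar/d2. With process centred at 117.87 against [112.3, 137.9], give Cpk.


R_bar = (1.611 + 3.966 + 0.79 + 1.693 + 1.665 + 2.13 + 2.761 + 2.557) / 8 = 2.146625
sigma = R_bar / d2 = 2.146625 / 1.128 = 1.9030363
Cp = (USL - LSL)/(6*sigma) = (137.9 - 112.3)/(6*1.9030363) = 2.2420
Cpu = (137.9 - 117.87)/(3*1.9030363) = 3.5084
Cpl = (117.87 - 112.3)/(3*1.9030363) = 0.9756
Cpk = min(Cpu, Cpl) = 0.9756

0.9756


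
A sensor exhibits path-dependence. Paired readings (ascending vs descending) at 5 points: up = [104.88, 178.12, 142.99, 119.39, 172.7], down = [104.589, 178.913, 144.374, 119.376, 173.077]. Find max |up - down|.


|104.88 - 104.589| = 0.2910
|178.12 - 178.913| = 0.7930
|142.99 - 144.374| = 1.3840
|119.39 - 119.376| = 0.0140
|172.7 - 173.077| = 0.3770
hysteresis = max(diffs) = 1.3840

1.3840


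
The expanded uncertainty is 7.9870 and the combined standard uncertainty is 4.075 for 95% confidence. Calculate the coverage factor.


k = U / uc
k = 7.9870 / 4.075
k = 1.96

1.96


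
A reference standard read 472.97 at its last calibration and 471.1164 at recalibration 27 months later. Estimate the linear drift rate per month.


rate = (v2 - v1) / months
= (471.1164 - 472.97) / 27
= -1.8536 / 27
= -0.0687

-0.0687


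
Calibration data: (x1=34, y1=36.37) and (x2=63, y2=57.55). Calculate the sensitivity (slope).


slope = (y2 - y1) / (x2 - x1)
= (57.55 - 36.37) / (63 - 34)
= 21.1800 / 29
= 0.7303

0.7303


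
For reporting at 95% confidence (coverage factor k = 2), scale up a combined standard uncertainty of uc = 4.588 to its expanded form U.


U = k * uc
U = 2 * 4.588
U = 9.1760

9.1760


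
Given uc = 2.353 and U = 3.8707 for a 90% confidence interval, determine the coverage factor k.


k = U / uc
k = 3.8707 / 2.353
k = 1.645

1.645


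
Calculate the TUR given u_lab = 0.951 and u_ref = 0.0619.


TUR = u_lab / u_ref
= 0.951 / 0.0619
= 15.3635

15.3635


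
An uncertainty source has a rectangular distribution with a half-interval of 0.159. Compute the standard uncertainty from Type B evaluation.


u_B = half_width / sqrt(3)
u_B = 0.159 / 1.7320508
u_B = 0.0918

0.0918


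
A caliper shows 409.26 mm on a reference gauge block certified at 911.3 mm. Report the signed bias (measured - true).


Systematic error = measured - true
= 409.26 - 911.3
= -502.0400

-502.0400


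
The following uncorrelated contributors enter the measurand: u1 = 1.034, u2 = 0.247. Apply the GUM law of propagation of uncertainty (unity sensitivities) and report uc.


uc = sqrt(1.034^2 + 0.247^2)
uc = sqrt(1.130165)
uc = 1.0631

1.0631


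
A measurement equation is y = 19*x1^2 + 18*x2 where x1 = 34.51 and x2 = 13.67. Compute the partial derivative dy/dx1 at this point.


y = 19*x1^2 + 18*x2
dy/dx1 = 2*19*x1
Evaluate at x1 = 34.51: c1 = 38 * 34.51
c1 = 1311.3800

1311.3800


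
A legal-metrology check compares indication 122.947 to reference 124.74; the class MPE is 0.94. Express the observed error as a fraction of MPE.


e = indication - reference = 122.947 - 124.74 = -1.7930
|e| = 1.7930
ratio = |e| / MPE = 1.7930 / 0.94
ratio = 1.9074

1.9074


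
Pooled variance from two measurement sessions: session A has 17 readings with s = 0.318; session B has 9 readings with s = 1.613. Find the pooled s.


s_p = sqrt(((n1-1)*s1^2 + (n2-1)*s2^2) / (n1+n2-2))
numerator = (17-1)*0.318^2 + (9-1)*1.613^2 = 1.617984 + 20.814152 = 22.432136
denominator = 17 + 9 - 2 = 24
s_p^2 = 22.432136 / 24 = 0.93467233
s_p = sqrt(0.93467233) = 0.9668

0.9668


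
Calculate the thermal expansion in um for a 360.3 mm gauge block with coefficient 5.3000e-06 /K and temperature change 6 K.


dL = L * alpha * dT
= 360.3 * 5.3000e-06 * 6
= 0.0114575 mm
dL_um = 0.0114575 * 1000 = 11.4575 um

11.4575


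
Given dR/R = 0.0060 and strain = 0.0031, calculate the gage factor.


GF = (dR/R) / epsilon
= 0.0060 / 0.0031
= 1.9355

1.9355


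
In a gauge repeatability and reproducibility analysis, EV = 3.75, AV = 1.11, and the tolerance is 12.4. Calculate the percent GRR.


GRR = sqrt(EV^2 + AV^2) = sqrt(3.75^2 + 1.11^2) = 3.9108311
%GRR = GRR / tol * 100 = 3.9108311 / 12.4 * 100
%GRR = 31.5390

31.5390


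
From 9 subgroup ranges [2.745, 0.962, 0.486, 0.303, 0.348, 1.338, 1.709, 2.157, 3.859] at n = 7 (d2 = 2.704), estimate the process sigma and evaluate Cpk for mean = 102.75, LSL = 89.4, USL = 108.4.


R_bar = (2.745 + 0.962 + 0.486 + 0.303 + 0.348 + 1.338 + 1.709 + 2.157 + 3.859) / 9 = 1.5452222
sigma = R_bar / d2 = 1.5452222 / 2.704 = 0.57145791
Cp = (USL - LSL)/(6*sigma) = (108.4 - 89.4)/(6*0.57145791) = 5.5414
Cpu = (108.4 - 102.75)/(3*0.57145791) = 3.2957
Cpl = (102.75 - 89.4)/(3*0.57145791) = 7.7871
Cpk = min(Cpu, Cpl) = 3.2957

3.2957


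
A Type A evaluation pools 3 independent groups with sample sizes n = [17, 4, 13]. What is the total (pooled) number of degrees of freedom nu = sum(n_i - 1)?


nu = sum_i (n_i - 1)
nu = ((17 - 1) + (4 - 1) + (13 - 1))
nu = 16 + 3 + 12
nu = 31

31


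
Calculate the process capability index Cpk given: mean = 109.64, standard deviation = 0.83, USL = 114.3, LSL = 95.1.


Cpu = (USL - mean) / (3*sigma) = (114.3 - 109.64) / (3*0.83) = 1.8715
Cpl = (mean - LSL) / (3*sigma) = (109.64 - 95.1) / (3*0.83) = 5.8394
Cpk = min(Cpu, Cpl) = 1.8715

1.8715


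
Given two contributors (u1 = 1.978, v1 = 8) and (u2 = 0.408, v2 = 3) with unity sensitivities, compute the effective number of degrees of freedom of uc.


uc = sqrt(u1^2 + u2^2) = sqrt(1.978^2 + 0.408^2) = 2.0196406
v_eff = uc^4 / (u1^4/v1 + u2^4/v2)
= 2.0196406^4 / (1.978^4/8 + 0.408^4/3)
= 16.637818 / 1.9226781
v_eff = 8.6535

8.6535


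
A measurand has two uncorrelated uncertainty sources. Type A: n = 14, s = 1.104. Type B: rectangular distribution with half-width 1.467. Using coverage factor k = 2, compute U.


u_A = s / sqrt(n) = 1.104 / sqrt(14) = 0.29505641
u_B = half_width / sqrt(3) = 1.467 / sqrt(3) = 0.84697284
uc = sqrt(u_A^2 + u_B^2) = sqrt(0.29505641^2 + 0.84697284^2) = 0.89689535
U = k * uc = 2 * 0.89689535
U = 1.7938

1.7938


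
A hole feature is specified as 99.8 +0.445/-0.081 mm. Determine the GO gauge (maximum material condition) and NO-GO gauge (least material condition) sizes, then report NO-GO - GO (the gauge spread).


GO = nominal - lower_tol (smallest hole = maximum material condition)
GO = 99.8 - 0.081 = 99.719
NO-GO = nominal + upper_tol (largest hole = least material condition)
NO-GO = 99.8 + 0.445 = 100.245
spread = NO-GO - GO = 100.245 - 99.719 = 0.5260

0.5260


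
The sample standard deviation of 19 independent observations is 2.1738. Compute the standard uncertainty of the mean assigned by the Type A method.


u_A = s / sqrt(n)
u_A = 2.1738 / sqrt(19)
u_A = 2.1738 / 4.3588989
u_A = 0.4987

0.4987


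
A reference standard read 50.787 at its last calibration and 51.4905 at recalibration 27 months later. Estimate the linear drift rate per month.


rate = (v2 - v1) / months
= (51.4905 - 50.787) / 27
= 0.7035 / 27
= 0.0261

0.0261


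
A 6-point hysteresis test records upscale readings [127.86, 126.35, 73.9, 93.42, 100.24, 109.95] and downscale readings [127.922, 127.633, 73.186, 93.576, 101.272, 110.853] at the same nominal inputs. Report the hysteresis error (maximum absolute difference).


|127.86 - 127.922| = 0.0620
|126.35 - 127.633| = 1.2830
|73.9 - 73.186| = 0.7140
|93.42 - 93.576| = 0.1560
|100.24 - 101.272| = 1.0320
|109.95 - 110.853| = 0.9030
hysteresis = max(diffs) = 1.2830

1.2830


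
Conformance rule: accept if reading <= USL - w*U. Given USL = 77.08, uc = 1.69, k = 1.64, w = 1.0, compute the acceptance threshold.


U = k * uc = 1.64 * 1.69 = 2.7716
guard band g = w * U = 1.0 * 2.7716 = 2.7716
AL = USL - g = 77.08 - 2.7716
AL = 74.3084

74.3084


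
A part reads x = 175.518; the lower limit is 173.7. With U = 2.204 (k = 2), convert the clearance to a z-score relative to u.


u = U / k = 2.204 / 2 = 1.102
margin = |LSL - x| = |173.7 - 175.518| = 1.818
z = margin / u = 1.818 / 1.102
z = 1.6497

1.6497


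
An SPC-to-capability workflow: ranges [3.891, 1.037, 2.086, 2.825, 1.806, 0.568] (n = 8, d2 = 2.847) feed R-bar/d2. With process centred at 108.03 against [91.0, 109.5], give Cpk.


R_bar = (3.891 + 1.037 + 2.086 + 2.825 + 1.806 + 0.568) / 6 = 2.0355
sigma = R_bar / d2 = 2.0355 / 2.847 = 0.71496312
Cp = (USL - LSL)/(6*sigma) = (109.5 - 91.0)/(6*0.71496312) = 4.3126
Cpu = (109.5 - 108.03)/(3*0.71496312) = 0.6854
Cpl = (108.03 - 91.0)/(3*0.71496312) = 7.9398
Cpk = min(Cpu, Cpl) = 0.6854

0.6854


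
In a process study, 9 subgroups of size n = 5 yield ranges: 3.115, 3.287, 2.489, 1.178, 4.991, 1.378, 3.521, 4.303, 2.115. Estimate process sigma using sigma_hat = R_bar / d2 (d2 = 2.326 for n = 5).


R_bar = (3.115 + 3.287 + 2.489 + 1.178 + 4.991 + 1.378 + 3.521 + 4.303 + 2.115) / 9
R_bar = 26.377 / 9 = 2.9307778
sigma_hat = R_bar / d2 = 2.9307778 / 2.326 = 1.2600

1.2600


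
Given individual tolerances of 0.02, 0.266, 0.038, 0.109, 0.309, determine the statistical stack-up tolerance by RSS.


RSS = sqrt(0.02^2 + 0.266^2 + 0.038^2 + 0.109^2 + 0.309^2)
= sqrt(0.179962)
= 0.4242

0.4242


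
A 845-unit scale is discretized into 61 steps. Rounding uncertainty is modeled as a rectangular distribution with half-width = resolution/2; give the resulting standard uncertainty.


resolution = range / divisions
resolution = 845 / 61 = 13.852459
u_res = resolution / (2*sqrt(3))
u_res = 13.852459 / 3.4641016
u_res = 3.9989

3.9989


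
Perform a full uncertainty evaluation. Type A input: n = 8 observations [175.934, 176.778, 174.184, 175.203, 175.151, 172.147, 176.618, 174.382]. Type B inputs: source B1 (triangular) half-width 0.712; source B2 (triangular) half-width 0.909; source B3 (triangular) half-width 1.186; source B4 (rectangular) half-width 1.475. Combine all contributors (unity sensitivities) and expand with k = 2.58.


mean = (175.934 + 176.778 + 174.184 + 175.203 + 175.151 + 172.147 + 176.618 + 174.382) / 8 = 175.049625
s = sqrt(sum((x - mean)^2)/(n-1)) = 1.5063324
u_A = s / sqrt(n) = 1.5063324 / sqrt(8) = 0.53256893
u_B1 = 0.712 / sqrt(6) = 0.29067278
u_B2 = 0.909 / sqrt(6) = 0.3710977
u_B3 = 1.186 / sqrt(6) = 0.48418247
u_B4 = 1.475 / sqrt(3) = 0.85159165
uc = sqrt(0.53256893^2 + 0.29067278^2 + 0.3710977^2 + 0.48418247^2 + 0.85159165^2) = 1.210568
U = k * uc = 2.58 * 1.210568
U = 3.1233

3.1233


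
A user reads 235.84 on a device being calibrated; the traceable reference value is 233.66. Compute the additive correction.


Correction = standard - reading
= 233.66 - 235.84
= -2.1800

-2.1800


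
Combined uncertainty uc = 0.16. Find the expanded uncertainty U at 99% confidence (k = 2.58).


U = k * uc
U = 2.58 * 0.16
U = 0.4128

0.4128


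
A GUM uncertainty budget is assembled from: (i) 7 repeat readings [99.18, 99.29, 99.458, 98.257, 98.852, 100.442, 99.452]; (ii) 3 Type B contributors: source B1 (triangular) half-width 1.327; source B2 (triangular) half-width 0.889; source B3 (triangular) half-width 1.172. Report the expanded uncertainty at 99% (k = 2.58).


mean = (99.18 + 99.29 + 99.458 + 98.257 + 98.852 + 100.442 + 99.452) / 7 = 99.27585714
s = sqrt(sum((x - mean)^2)/(n-1)) = 0.66473113
u_A = s / sqrt(n) = 0.66473113 / sqrt(7) = 0.25124475
u_B1 = 1.327 / sqrt(6) = 0.54174548
u_B2 = 0.889 / sqrt(6) = 0.36293273
u_B3 = 1.172 / sqrt(6) = 0.478467
uc = sqrt(0.25124475^2 + 0.54174548^2 + 0.36293273^2 + 0.478467^2) = 0.84691377
U = k * uc = 2.58 * 0.84691377
U = 2.1850

2.1850


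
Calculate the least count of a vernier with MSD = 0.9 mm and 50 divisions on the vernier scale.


LC = MSD / n_div
= 0.9 / 50
= 0.0180

0.0180


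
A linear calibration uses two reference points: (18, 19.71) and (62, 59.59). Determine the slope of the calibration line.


slope = (y2 - y1) / (x2 - x1)
= (59.59 - 19.71) / (62 - 18)
= 39.8800 / 44
= 0.9064

0.9064


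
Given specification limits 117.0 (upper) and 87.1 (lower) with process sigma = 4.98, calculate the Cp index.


Cp = (USL - LSL) / (6 * sigma)
= (117.0 - 87.1) / (6 * 4.98)
= 29.9000 / 29.8800
= 1.0007

1.0007


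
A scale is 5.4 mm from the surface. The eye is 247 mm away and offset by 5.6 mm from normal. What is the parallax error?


error = h * offset / d
= 5.4 * 5.6 / 247
= 0.1224

0.1224


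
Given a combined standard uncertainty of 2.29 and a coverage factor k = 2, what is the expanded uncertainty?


U = k * uc
U = 2 * 2.29
U = 4.5800

4.5800


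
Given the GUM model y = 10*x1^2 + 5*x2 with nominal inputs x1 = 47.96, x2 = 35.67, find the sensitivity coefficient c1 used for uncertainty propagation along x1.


y = 10*x1^2 + 5*x2
dy/dx1 = 2*10*x1
Evaluate at x1 = 47.96: c1 = 20 * 47.96
c1 = 959.2000

959.2000


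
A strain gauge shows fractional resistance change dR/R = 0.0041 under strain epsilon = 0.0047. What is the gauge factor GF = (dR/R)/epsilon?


GF = (dR/R) / epsilon
= 0.0041 / 0.0047
= 0.8723

0.8723


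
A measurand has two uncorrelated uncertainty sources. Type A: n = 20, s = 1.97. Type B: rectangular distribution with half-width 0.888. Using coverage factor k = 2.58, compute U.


u_A = s / sqrt(n) = 1.97 / sqrt(20) = 0.44050539
u_B = half_width / sqrt(3) = 0.888 / sqrt(3) = 0.51268704
uc = sqrt(u_A^2 + u_B^2) = sqrt(0.44050539^2 + 0.51268704^2) = 0.67593861
U = k * uc = 2.58 * 0.67593861
U = 1.7439

1.7439


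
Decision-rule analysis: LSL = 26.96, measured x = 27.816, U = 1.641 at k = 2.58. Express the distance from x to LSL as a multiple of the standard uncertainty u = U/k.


u = U / k = 1.641 / 2.58 = 0.63604651
margin = |LSL - x| = |26.96 - 27.816| = 0.856
z = margin / u = 0.856 / 0.63604651
z = 1.3458

1.3458


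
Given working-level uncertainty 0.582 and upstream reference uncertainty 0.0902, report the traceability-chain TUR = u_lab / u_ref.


TUR = u_lab / u_ref
= 0.582 / 0.0902
= 6.4523

6.4523


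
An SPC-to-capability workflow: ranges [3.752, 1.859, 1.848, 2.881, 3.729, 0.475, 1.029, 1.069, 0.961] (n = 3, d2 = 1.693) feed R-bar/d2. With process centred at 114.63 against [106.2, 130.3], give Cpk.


R_bar = (3.752 + 1.859 + 1.848 + 2.881 + 3.729 + 0.475 + 1.029 + 1.069 + 0.961) / 9 = 1.9558889
sigma = R_bar / d2 = 1.9558889 / 1.693 = 1.1552799
Cp = (USL - LSL)/(6*sigma) = (130.3 - 106.2)/(6*1.1552799) = 3.4768
Cpu = (130.3 - 114.63)/(3*1.1552799) = 4.5213
Cpl = (114.63 - 106.2)/(3*1.1552799) = 2.4323
Cpk = min(Cpu, Cpl) = 2.4323

2.4323


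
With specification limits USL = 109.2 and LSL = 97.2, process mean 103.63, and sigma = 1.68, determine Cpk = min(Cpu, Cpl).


Cpu = (USL - mean) / (3*sigma) = (109.2 - 103.63) / (3*1.68) = 1.1052
Cpl = (mean - LSL) / (3*sigma) = (103.63 - 97.2) / (3*1.68) = 1.2758
Cpk = min(Cpu, Cpl) = 1.1052

1.1052


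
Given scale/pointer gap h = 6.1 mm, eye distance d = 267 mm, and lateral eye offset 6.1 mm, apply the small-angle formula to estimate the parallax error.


error = h * offset / d
= 6.1 * 6.1 / 267
= 0.1394

0.1394


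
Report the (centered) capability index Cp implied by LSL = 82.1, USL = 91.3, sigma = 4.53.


Cp = (USL - LSL) / (6 * sigma)
= (91.3 - 82.1) / (6 * 4.53)
= 9.2000 / 27.1800
= 0.3385

0.3385


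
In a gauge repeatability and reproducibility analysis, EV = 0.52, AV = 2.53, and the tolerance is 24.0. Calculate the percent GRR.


GRR = sqrt(EV^2 + AV^2) = sqrt(0.52^2 + 2.53^2) = 2.582886
%GRR = GRR / tol * 100 = 2.582886 / 24.0 * 100
%GRR = 10.7620

10.7620


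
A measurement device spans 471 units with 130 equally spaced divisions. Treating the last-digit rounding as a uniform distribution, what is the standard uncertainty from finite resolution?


resolution = range / divisions
resolution = 471 / 130 = 3.6230769
u_res = resolution / (2*sqrt(3))
u_res = 3.6230769 / 3.4641016
u_res = 1.0459

1.0459


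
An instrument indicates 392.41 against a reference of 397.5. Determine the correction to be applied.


Correction = standard - reading
= 397.5 - 392.41
= 5.0900

5.0900


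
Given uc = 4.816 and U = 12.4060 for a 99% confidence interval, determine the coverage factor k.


k = U / uc
k = 12.4060 / 4.816
k = 2.576

2.576


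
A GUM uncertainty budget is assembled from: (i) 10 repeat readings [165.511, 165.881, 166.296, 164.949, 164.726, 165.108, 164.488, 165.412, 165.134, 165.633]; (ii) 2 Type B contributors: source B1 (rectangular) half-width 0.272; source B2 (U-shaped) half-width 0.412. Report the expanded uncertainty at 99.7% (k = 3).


mean = (165.511 + 165.881 + 166.296 + 164.949 + 164.726 + 165.108 + 164.488 + 165.412 + 165.134 + 165.633) / 10 = 165.3138
s = sqrt(sum((x - mean)^2)/(n-1)) = 0.54488201
u_A = s / sqrt(n) = 0.54488201 / sqrt(10) = 0.17230682
u_B1 = 0.272 / sqrt(3) = 0.15703927
u_B2 = 0.412 / sqrt(2) = 0.29132799
uc = sqrt(0.17230682^2 + 0.15703927^2 + 0.29132799^2) = 0.37312594
U = k * uc = 3 * 0.37312594
U = 1.1194

1.1194


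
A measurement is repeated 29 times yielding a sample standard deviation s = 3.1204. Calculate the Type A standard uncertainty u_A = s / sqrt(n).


u_A = s / sqrt(n)
u_A = 3.1204 / sqrt(29)
u_A = 3.1204 / 5.3851648
u_A = 0.5794

0.5794


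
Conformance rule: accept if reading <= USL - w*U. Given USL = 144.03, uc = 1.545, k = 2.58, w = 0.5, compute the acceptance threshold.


U = k * uc = 2.58 * 1.545 = 3.9861
guard band g = w * U = 0.5 * 3.9861 = 1.99305
AL = USL - g = 144.03 - 1.99305
AL = 142.0369

142.0369


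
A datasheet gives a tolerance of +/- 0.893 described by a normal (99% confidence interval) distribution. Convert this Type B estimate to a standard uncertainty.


u_B = half_width / 2.576
u_B = 0.893 / 2.576
u_B = 0.3467

0.3467


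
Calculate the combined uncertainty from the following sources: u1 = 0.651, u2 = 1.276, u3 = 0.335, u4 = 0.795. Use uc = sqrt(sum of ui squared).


uc = sqrt(0.651^2 + 1.276^2 + 0.335^2 + 0.795^2)
uc = sqrt(2.796227)
uc = 1.6722

1.6722


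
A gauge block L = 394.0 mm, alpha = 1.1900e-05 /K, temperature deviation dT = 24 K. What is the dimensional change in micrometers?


dL = L * alpha * dT
= 394.0 * 1.1900e-05 * 24
= 0.1125264 mm
dL_um = 0.1125264 * 1000 = 112.5264 um

112.5264


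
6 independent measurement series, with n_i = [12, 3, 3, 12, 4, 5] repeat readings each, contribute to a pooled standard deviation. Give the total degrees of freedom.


nu = sum_i (n_i - 1)
nu = ((12 - 1) + (3 - 1) + (3 - 1) + (12 - 1) + (4 - 1) + (5 - 1))
nu = 11 + 2 + 2 + 11 + 3 + 4
nu = 33

33
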